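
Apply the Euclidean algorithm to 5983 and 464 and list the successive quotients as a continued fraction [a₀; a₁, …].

[12; 1, 8, 2, 7, 1, 2]

5983 = 12·464 + 415, so a_0 = 12
464 = 1·415 + 49, so a_1 = 1
415 = 8·49 + 23, so a_2 = 8
49 = 2·23 + 3, so a_3 = 2
23 = 7·3 + 2, so a_4 = 7
3 = 1·2 + 1, so a_5 = 1
2 = 2·1 + 0, so a_6 = 2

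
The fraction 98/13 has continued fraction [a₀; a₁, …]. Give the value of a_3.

6

98 ÷ 13 → quotient 7, remainder 7
13 ÷ 7 → quotient 1, remainder 6
7 ÷ 6 → quotient 1, remainder 1
6 ÷ 1 → quotient 6, remainder 0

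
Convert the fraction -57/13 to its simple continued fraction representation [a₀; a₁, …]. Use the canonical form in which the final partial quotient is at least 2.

-57 = -5·13 + 8, so a_0 = -5
13 = 1·8 + 5, so a_1 = 1
8 = 1·5 + 3, so a_2 = 1
5 = 1·3 + 2, so a_3 = 1
3 = 1·2 + 1, so a_4 = 1
2 = 2·1 + 0, so a_5 = 2

[-5; 1, 1, 1, 1, 2]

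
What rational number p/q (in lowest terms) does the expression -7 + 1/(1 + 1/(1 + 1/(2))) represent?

-32/5

Compute successive convergents:
a_0 = -7: -7/1
a_1 = 1: -6/1
a_2 = 1: -13/2
a_3 = 2: -32/5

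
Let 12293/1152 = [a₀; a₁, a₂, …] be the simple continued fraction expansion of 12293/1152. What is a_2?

Repeatedly divide and take the remainder:
12293 = 10·1152 + 773, so a_0 = 10
1152 = 1·773 + 379, so a_1 = 1
773 = 2·379 + 15, so a_2 = 2

2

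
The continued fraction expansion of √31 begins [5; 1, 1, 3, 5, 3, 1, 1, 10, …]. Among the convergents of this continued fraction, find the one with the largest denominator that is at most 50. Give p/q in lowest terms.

a_0 = 5: 5/1  (≤ bound)
a_1 = 1: 6/1  (≤ bound)
a_2 = 1: 11/2  (≤ bound)
a_3 = 3: 39/7  (≤ bound)
a_4 = 5: 206/37  (≤ bound)
a_5 = 3: 657/118  (> 50, stop)

206/37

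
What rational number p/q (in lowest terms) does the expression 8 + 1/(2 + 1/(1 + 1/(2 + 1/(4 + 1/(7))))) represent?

a_0 = 8: 8/1
a_1 = 2: 17/2
a_2 = 1: 25/3
a_3 = 2: 67/8
a_4 = 4: 293/35
a_5 = 7: 2118/253

2118/253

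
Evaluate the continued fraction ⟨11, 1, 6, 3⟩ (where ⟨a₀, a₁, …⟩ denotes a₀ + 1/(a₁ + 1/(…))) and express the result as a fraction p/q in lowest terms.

Compute successive convergents:
a_0 = 11: 11/1
a_1 = 1: 12/1
a_2 = 6: 83/7
a_3 = 3: 261/22

261/22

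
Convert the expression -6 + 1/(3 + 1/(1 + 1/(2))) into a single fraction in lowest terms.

Start with 2.
1 + 1/(2/1) = 1 + 1/2 = 3/2
3 + 1/(3/2) = 3 + 2/3 = 11/3
-6 + 1/(11/3) = -6 + 3/11 = -63/11

-63/11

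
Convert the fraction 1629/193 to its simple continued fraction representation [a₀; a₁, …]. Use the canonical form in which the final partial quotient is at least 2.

1629 ÷ 193 → quotient 8, remainder 85
193 ÷ 85 → quotient 2, remainder 23
85 ÷ 23 → quotient 3, remainder 16
23 ÷ 16 → quotient 1, remainder 7
16 ÷ 7 → quotient 2, remainder 2
7 ÷ 2 → quotient 3, remainder 1
2 ÷ 1 → quotient 2, remainder 0

[8; 2, 3, 1, 2, 3, 2]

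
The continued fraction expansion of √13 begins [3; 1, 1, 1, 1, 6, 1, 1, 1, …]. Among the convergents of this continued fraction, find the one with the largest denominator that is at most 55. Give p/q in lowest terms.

137/38

List convergents until the denominator exceeds the bound:
a_0 = 3: 3/1  (≤ bound)
a_1 = 1: 4/1  (≤ bound)
a_2 = 1: 7/2  (≤ bound)
a_3 = 1: 11/3  (≤ bound)
a_4 = 1: 18/5  (≤ bound)
a_5 = 6: 119/33  (≤ bound)
a_6 = 1: 137/38  (≤ bound)
a_7 = 1: 256/71  (> 55, stop)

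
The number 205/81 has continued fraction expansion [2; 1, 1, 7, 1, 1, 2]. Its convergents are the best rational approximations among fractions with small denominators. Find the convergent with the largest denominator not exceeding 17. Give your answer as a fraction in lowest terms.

List convergents until the denominator exceeds the bound:
a_0 = 2: 2/1  (≤ bound)
a_1 = 1: 3/1  (≤ bound)
a_2 = 1: 5/2  (≤ bound)
a_3 = 7: 38/15  (≤ bound)
a_4 = 1: 43/17  (≤ bound)
a_5 = 1: 81/32  (> 17, stop)

43/17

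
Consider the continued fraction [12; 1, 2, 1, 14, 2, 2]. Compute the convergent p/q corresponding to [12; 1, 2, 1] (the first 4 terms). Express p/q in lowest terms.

Build up convergents one term at a time:
a_0 = 12: 12/1
a_1 = 1: 13/1
a_2 = 2: 38/3
a_3 = 1: 51/4

51/4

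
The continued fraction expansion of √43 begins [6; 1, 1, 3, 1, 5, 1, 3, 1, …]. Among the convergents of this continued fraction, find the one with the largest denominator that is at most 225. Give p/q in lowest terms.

List convergents until the denominator exceeds the bound:
a_0 = 6: 6/1  (≤ bound)
a_1 = 1: 7/1  (≤ bound)
a_2 = 1: 13/2  (≤ bound)
a_3 = 3: 46/7  (≤ bound)
a_4 = 1: 59/9  (≤ bound)
a_5 = 5: 341/52  (≤ bound)
a_6 = 1: 400/61  (≤ bound)
a_7 = 3: 1541/235  (> 225, stop)

400/61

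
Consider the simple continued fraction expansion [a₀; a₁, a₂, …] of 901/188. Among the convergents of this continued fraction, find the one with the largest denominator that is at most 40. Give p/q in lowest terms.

139/29

a_0 = 4: 4/1  (≤ bound)
a_1 = 1: 5/1  (≤ bound)
a_2 = 3: 19/4  (≤ bound)
a_3 = 1: 24/5  (≤ bound)
a_4 = 4: 115/24  (≤ bound)
a_5 = 1: 139/29  (≤ bound)
a_6 = 1: 254/53  (> 40, stop)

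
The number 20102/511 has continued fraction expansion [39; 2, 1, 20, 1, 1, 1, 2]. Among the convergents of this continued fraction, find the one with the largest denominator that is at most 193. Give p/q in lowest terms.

List convergents until the denominator exceeds the bound:
a_0 = 39: 39/1  (≤ bound)
a_1 = 2: 79/2  (≤ bound)
a_2 = 1: 118/3  (≤ bound)
a_3 = 20: 2439/62  (≤ bound)
a_4 = 1: 2557/65  (≤ bound)
a_5 = 1: 4996/127  (≤ bound)
a_6 = 1: 7553/192  (≤ bound)
a_7 = 2: 20102/511  (> 193, stop)

7553/192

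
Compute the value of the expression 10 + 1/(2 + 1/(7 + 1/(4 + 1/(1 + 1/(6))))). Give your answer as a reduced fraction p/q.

a_0 = 10: 10/1
a_1 = 2: 21/2
a_2 = 7: 157/15
a_3 = 4: 649/62
a_4 = 1: 806/77
a_5 = 6: 5485/524

5485/524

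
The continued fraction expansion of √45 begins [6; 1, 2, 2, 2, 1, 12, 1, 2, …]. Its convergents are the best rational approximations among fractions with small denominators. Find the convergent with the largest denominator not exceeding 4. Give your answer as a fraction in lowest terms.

List convergents until the denominator exceeds the bound:
a_0 = 6: 6/1  (≤ bound)
a_1 = 1: 7/1  (≤ bound)
a_2 = 2: 20/3  (≤ bound)
a_3 = 2: 47/7  (> 4, stop)

20/3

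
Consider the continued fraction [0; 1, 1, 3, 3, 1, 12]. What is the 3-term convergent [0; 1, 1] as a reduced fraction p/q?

1/2

Start with 1.
1 + 1/(1/1) = 1 + 1/1 = 2/1
0 + 1/(2/1) = 0 + 1/2 = 1/2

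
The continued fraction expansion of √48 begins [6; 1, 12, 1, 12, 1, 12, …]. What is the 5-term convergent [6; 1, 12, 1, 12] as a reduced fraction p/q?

1254/181

Start with 12.
1 + 1/(12/1) = 1 + 1/12 = 13/12
12 + 1/(13/12) = 12 + 12/13 = 168/13
1 + 1/(168/13) = 1 + 13/168 = 181/168
6 + 1/(181/168) = 6 + 168/181 = 1254/181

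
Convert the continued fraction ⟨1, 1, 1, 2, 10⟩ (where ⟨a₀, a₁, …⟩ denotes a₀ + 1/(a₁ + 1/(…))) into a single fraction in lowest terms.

Build up convergents one term at a time:
a_0 = 1: 1/1
a_1 = 1: 2/1
a_2 = 1: 3/2
a_3 = 2: 8/5
a_4 = 10: 83/52

83/52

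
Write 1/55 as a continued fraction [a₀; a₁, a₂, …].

[0; 55]

⌊1/55⌋ = 0, remainder 1
⌊55/1⌋ = 55, remainder 0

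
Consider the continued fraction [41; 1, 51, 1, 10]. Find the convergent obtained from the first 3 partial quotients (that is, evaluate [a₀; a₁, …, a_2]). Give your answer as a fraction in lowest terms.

2183/52

Compute successive convergents:
a_0 = 41: 41/1
a_1 = 1: 42/1
a_2 = 51: 2183/52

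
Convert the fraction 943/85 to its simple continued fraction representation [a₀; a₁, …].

⌊943/85⌋ = 11, remainder 8
⌊85/8⌋ = 10, remainder 5
⌊8/5⌋ = 1, remainder 3
⌊5/3⌋ = 1, remainder 2
⌊3/2⌋ = 1, remainder 1
⌊2/1⌋ = 2, remainder 0

[11; 10, 1, 1, 1, 2]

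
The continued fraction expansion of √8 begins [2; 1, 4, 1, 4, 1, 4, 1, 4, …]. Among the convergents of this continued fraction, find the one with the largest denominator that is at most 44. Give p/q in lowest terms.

List convergents until the denominator exceeds the bound:
a_0 = 2: 2/1  (≤ bound)
a_1 = 1: 3/1  (≤ bound)
a_2 = 4: 14/5  (≤ bound)
a_3 = 1: 17/6  (≤ bound)
a_4 = 4: 82/29  (≤ bound)
a_5 = 1: 99/35  (≤ bound)
a_6 = 4: 478/169  (> 44, stop)

99/35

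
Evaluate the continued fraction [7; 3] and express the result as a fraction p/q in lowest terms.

Compute successive convergents:
a_0 = 7: 7/1
a_1 = 3: 22/3

22/3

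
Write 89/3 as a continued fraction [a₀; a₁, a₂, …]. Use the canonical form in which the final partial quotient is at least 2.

[29; 1, 2]

⌊89/3⌋ = 29, remainder 2
⌊3/2⌋ = 1, remainder 1
⌊2/1⌋ = 2, remainder 0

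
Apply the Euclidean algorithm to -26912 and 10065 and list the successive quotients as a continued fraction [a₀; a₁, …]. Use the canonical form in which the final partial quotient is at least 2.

-26912 = -3·10065 + 3283, so a_0 = -3
10065 = 3·3283 + 216, so a_1 = 3
3283 = 15·216 + 43, so a_2 = 15
216 = 5·43 + 1, so a_3 = 5
43 = 43·1 + 0, so a_4 = 43

[-3; 3, 15, 5, 43]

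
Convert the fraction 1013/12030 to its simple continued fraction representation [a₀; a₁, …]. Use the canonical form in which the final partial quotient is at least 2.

Apply division with remainder until the remainder is 0:
1013 ÷ 12030 → quotient 0, remainder 1013
12030 ÷ 1013 → quotient 11, remainder 887
1013 ÷ 887 → quotient 1, remainder 126
887 ÷ 126 → quotient 7, remainder 5
126 ÷ 5 → quotient 25, remainder 1
5 ÷ 1 → quotient 5, remainder 0

[0; 11, 1, 7, 25, 5]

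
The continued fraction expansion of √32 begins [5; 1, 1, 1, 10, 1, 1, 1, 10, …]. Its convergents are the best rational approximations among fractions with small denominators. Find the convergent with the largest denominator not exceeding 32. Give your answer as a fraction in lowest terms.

181/32

List convergents until the denominator exceeds the bound:
a_0 = 5: 5/1  (≤ bound)
a_1 = 1: 6/1  (≤ bound)
a_2 = 1: 11/2  (≤ bound)
a_3 = 1: 17/3  (≤ bound)
a_4 = 10: 181/32  (≤ bound)
a_5 = 1: 198/35  (> 32, stop)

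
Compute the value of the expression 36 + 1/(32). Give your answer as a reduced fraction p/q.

1153/32

Start with 32.
36 + 1/(32/1) = 36 + 1/32 = 1153/32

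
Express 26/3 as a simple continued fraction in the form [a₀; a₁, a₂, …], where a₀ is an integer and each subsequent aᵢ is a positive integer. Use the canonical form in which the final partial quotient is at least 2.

Repeatedly divide and take the remainder:
26 = 8·3 + 2, so a_0 = 8
3 = 1·2 + 1, so a_1 = 1
2 = 2·1 + 0, so a_2 = 2

[8; 1, 2]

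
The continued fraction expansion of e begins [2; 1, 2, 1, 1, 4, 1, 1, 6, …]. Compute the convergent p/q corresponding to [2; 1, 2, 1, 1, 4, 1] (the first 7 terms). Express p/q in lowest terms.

Compute successive convergents:
a_0 = 2: 2/1
a_1 = 1: 3/1
a_2 = 2: 8/3
a_3 = 1: 11/4
a_4 = 1: 19/7
a_5 = 4: 87/32
a_6 = 1: 106/39

106/39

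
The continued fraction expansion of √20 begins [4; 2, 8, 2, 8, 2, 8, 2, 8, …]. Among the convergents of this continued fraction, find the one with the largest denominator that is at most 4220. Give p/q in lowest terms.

a_0 = 4: 4/1  (≤ bound)
a_1 = 2: 9/2  (≤ bound)
a_2 = 8: 76/17  (≤ bound)
a_3 = 2: 161/36  (≤ bound)
a_4 = 8: 1364/305  (≤ bound)
a_5 = 2: 2889/646  (≤ bound)
a_6 = 8: 24476/5473  (> 4220, stop)

2889/646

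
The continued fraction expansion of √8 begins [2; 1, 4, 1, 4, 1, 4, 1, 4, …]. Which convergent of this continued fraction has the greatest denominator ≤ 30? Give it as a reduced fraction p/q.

a_0 = 2: 2/1  (≤ bound)
a_1 = 1: 3/1  (≤ bound)
a_2 = 4: 14/5  (≤ bound)
a_3 = 1: 17/6  (≤ bound)
a_4 = 4: 82/29  (≤ bound)
a_5 = 1: 99/35  (> 30, stop)

82/29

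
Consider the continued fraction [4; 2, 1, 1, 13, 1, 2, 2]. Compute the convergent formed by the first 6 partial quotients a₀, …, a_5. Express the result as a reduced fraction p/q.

a_0 = 4: 4/1
a_1 = 2: 9/2
a_2 = 1: 13/3
a_3 = 1: 22/5
a_4 = 13: 299/68
a_5 = 1: 321/73

321/73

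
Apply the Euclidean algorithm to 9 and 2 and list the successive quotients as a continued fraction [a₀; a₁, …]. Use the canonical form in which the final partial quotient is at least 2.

[4; 2]

Run the Euclidean algorithm, recording each quotient:
9 = 4·2 + 1, so a_0 = 4
2 = 2·1 + 0, so a_1 = 2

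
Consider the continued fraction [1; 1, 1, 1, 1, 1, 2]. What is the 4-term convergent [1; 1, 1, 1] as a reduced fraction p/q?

Starting at the tail and folding back:
Start with 1.
1 + 1/(1/1) = 1 + 1/1 = 2/1
1 + 1/(2/1) = 1 + 1/2 = 3/2
1 + 1/(3/2) = 1 + 2/3 = 5/3

5/3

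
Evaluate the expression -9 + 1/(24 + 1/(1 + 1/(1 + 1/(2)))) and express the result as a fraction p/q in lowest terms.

Starting at the tail and folding back:
Start with 2.
1 + 1/(2/1) = 1 + 1/2 = 3/2
1 + 1/(3/2) = 1 + 2/3 = 5/3
24 + 1/(5/3) = 24 + 3/5 = 123/5
-9 + 1/(123/5) = -9 + 5/123 = -1102/123

-1102/123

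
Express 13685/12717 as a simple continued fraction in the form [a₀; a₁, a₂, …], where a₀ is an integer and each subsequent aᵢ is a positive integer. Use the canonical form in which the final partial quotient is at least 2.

Apply division with remainder until the remainder is 0:
⌊13685/12717⌋ = 1, remainder 968
⌊12717/968⌋ = 13, remainder 133
⌊968/133⌋ = 7, remainder 37
⌊133/37⌋ = 3, remainder 22
⌊37/22⌋ = 1, remainder 15
⌊22/15⌋ = 1, remainder 7
⌊15/7⌋ = 2, remainder 1
⌊7/1⌋ = 7, remainder 0

[1; 13, 7, 3, 1, 1, 2, 7]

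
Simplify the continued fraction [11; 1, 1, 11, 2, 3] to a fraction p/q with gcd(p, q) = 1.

a_0 = 11: 11/1
a_1 = 1: 12/1
a_2 = 1: 23/2
a_3 = 11: 265/23
a_4 = 2: 553/48
a_5 = 3: 1924/167

1924/167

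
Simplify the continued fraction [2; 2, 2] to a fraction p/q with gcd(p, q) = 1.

Start with 2.
2 + 1/(2/1) = 2 + 1/2 = 5/2
2 + 1/(5/2) = 2 + 2/5 = 12/5

12/5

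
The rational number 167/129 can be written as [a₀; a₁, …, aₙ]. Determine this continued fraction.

⌊167/129⌋ = 1, remainder 38
⌊129/38⌋ = 3, remainder 15
⌊38/15⌋ = 2, remainder 8
⌊15/8⌋ = 1, remainder 7
⌊8/7⌋ = 1, remainder 1
⌊7/1⌋ = 7, remainder 0

[1; 3, 2, 1, 1, 7]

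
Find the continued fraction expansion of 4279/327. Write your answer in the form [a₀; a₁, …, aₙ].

4279 = 13·327 + 28, so a_0 = 13
327 = 11·28 + 19, so a_1 = 11
28 = 1·19 + 9, so a_2 = 1
19 = 2·9 + 1, so a_3 = 2
9 = 9·1 + 0, so a_4 = 9

[13; 11, 1, 2, 9]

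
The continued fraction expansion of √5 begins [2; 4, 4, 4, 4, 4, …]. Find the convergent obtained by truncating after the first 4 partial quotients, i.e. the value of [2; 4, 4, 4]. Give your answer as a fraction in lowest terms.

161/72

Start with 4.
4 + 1/(4/1) = 4 + 1/4 = 17/4
4 + 1/(17/4) = 4 + 4/17 = 72/17
2 + 1/(72/17) = 2 + 17/72 = 161/72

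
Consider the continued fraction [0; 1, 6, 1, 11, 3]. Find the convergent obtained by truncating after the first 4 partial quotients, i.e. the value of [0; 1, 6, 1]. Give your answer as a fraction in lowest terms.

Build up convergents one term at a time:
a_0 = 0: 0/1
a_1 = 1: 1/1
a_2 = 6: 6/7
a_3 = 1: 7/8

7/8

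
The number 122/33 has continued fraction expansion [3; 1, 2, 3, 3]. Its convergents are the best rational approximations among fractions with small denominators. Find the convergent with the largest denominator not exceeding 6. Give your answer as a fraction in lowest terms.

11/3

List convergents until the denominator exceeds the bound:
a_0 = 3: 3/1  (≤ bound)
a_1 = 1: 4/1  (≤ bound)
a_2 = 2: 11/3  (≤ bound)
a_3 = 3: 37/10  (> 6, stop)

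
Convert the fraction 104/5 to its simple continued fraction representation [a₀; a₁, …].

Run the Euclidean algorithm, recording each quotient:
⌊104/5⌋ = 20, remainder 4
⌊5/4⌋ = 1, remainder 1
⌊4/1⌋ = 4, remainder 0

[20; 1, 4]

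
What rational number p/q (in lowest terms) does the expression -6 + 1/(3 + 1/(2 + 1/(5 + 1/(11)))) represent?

-2427/425

a_0 = -6: -6/1
a_1 = 3: -17/3
a_2 = 2: -40/7
a_3 = 5: -217/38
a_4 = 11: -2427/425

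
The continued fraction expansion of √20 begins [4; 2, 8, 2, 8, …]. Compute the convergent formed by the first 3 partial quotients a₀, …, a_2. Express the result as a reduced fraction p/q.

Compute successive convergents:
a_0 = 4: 4/1
a_1 = 2: 9/2
a_2 = 8: 76/17

76/17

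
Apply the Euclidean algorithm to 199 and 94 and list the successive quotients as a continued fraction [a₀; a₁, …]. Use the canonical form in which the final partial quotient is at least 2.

199 ÷ 94 → quotient 2, remainder 11
94 ÷ 11 → quotient 8, remainder 6
11 ÷ 6 → quotient 1, remainder 5
6 ÷ 5 → quotient 1, remainder 1
5 ÷ 1 → quotient 5, remainder 0

[2; 8, 1, 1, 5]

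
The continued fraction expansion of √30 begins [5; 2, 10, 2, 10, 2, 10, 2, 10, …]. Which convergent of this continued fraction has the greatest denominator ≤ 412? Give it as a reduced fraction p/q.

a_0 = 5: 5/1  (≤ bound)
a_1 = 2: 11/2  (≤ bound)
a_2 = 10: 115/21  (≤ bound)
a_3 = 2: 241/44  (≤ bound)
a_4 = 10: 2525/461  (> 412, stop)

241/44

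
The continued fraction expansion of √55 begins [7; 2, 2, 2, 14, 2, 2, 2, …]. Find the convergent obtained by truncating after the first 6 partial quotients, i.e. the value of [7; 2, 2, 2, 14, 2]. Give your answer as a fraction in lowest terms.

Start with 2.
14 + 1/(2/1) = 14 + 1/2 = 29/2
2 + 1/(29/2) = 2 + 2/29 = 60/29
2 + 1/(60/29) = 2 + 29/60 = 149/60
2 + 1/(149/60) = 2 + 60/149 = 358/149
7 + 1/(358/149) = 7 + 149/358 = 2655/358

2655/358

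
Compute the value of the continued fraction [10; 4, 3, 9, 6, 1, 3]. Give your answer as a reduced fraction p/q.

33958/3319

Work from the innermost term outward:
Start with 3.
1 + 1/(3/1) = 1 + 1/3 = 4/3
6 + 1/(4/3) = 6 + 3/4 = 27/4
9 + 1/(27/4) = 9 + 4/27 = 247/27
3 + 1/(247/27) = 3 + 27/247 = 768/247
4 + 1/(768/247) = 4 + 247/768 = 3319/768
10 + 1/(3319/768) = 10 + 768/3319 = 33958/3319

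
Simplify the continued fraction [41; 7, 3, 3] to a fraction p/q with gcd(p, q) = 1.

3003/73

Build up convergents one term at a time:
a_0 = 41: 41/1
a_1 = 7: 288/7
a_2 = 3: 905/22
a_3 = 3: 3003/73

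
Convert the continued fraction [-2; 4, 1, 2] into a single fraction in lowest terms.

-25/14

Use the convergent recurrence hₖ = aₖ·hₖ₋₁ + hₖ₋₂ (and likewise for the denominators kₖ):
a_0 = -2: -2/1
a_1 = 4: -7/4
a_2 = 1: -9/5
a_3 = 2: -25/14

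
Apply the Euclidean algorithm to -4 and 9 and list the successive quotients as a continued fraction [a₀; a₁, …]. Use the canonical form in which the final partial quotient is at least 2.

[-1; 1, 1, 4]

-4 ÷ 9 → quotient -1, remainder 5
9 ÷ 5 → quotient 1, remainder 4
5 ÷ 4 → quotient 1, remainder 1
4 ÷ 1 → quotient 4, remainder 0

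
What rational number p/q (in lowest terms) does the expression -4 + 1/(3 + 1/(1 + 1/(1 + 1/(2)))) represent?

Use the convergent recurrence hₖ = aₖ·hₖ₋₁ + hₖ₋₂ (and likewise for the denominators kₖ):
a_0 = -4: -4/1
a_1 = 3: -11/3
a_2 = 1: -15/4
a_3 = 1: -26/7
a_4 = 2: -67/18

-67/18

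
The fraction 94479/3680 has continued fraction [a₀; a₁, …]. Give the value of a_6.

2

94479 ÷ 3680 → quotient 25, remainder 2479
3680 ÷ 2479 → quotient 1, remainder 1201
2479 ÷ 1201 → quotient 2, remainder 77
1201 ÷ 77 → quotient 15, remainder 46
77 ÷ 46 → quotient 1, remainder 31
46 ÷ 31 → quotient 1, remainder 15
31 ÷ 15 → quotient 2, remainder 1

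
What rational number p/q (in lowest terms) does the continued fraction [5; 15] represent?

76/15

Collapse the nested fraction from the inside out:
Start with 15.
5 + 1/(15/1) = 5 + 1/15 = 76/15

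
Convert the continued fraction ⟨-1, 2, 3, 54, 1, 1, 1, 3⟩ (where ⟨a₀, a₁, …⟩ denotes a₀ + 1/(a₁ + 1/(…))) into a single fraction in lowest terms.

Starting at the tail and folding back:
Start with 3.
1 + 1/(3/1) = 1 + 1/3 = 4/3
1 + 1/(4/3) = 1 + 3/4 = 7/4
1 + 1/(7/4) = 1 + 4/7 = 11/7
54 + 1/(11/7) = 54 + 7/11 = 601/11
3 + 1/(601/11) = 3 + 11/601 = 1814/601
2 + 1/(1814/601) = 2 + 601/1814 = 4229/1814
-1 + 1/(4229/1814) = -1 + 1814/4229 = -2415/4229

-2415/4229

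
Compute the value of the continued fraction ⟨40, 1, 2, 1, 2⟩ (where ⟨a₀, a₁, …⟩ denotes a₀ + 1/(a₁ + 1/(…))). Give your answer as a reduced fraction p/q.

a_0 = 40: 40/1
a_1 = 1: 41/1
a_2 = 2: 122/3
a_3 = 1: 163/4
a_4 = 2: 448/11

448/11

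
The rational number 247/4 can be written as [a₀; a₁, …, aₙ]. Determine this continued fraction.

[61; 1, 3]

Repeatedly divide and take the remainder:
⌊247/4⌋ = 61, remainder 3
⌊4/3⌋ = 1, remainder 1
⌊3/1⌋ = 3, remainder 0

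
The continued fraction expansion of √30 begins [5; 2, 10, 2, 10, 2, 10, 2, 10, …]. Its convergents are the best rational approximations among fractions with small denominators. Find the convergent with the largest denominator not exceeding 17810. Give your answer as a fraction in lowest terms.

List convergents until the denominator exceeds the bound:
a_0 = 5: 5/1  (≤ bound)
a_1 = 2: 11/2  (≤ bound)
a_2 = 10: 115/21  (≤ bound)
a_3 = 2: 241/44  (≤ bound)
a_4 = 10: 2525/461  (≤ bound)
a_5 = 2: 5291/966  (≤ bound)
a_6 = 10: 55435/10121  (≤ bound)
a_7 = 2: 116161/21208  (> 17810, stop)

55435/10121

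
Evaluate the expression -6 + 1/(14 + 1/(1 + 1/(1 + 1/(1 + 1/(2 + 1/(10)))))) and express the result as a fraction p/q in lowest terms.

-7201/1214

Start with 10.
2 + 1/(10/1) = 2 + 1/10 = 21/10
1 + 1/(21/10) = 1 + 10/21 = 31/21
1 + 1/(31/21) = 1 + 21/31 = 52/31
1 + 1/(52/31) = 1 + 31/52 = 83/52
14 + 1/(83/52) = 14 + 52/83 = 1214/83
-6 + 1/(1214/83) = -6 + 83/1214 = -7201/1214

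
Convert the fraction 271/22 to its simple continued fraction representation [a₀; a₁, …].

Run the Euclidean algorithm, recording each quotient:
271 ÷ 22 → quotient 12, remainder 7
22 ÷ 7 → quotient 3, remainder 1
7 ÷ 1 → quotient 7, remainder 0

[12; 3, 7]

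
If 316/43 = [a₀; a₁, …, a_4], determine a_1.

Repeatedly divide and take the remainder:
316 = 7·43 + 15, so a_0 = 7
43 = 2·15 + 13, so a_1 = 2

2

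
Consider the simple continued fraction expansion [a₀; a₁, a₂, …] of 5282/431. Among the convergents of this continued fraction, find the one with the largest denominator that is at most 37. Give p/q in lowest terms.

49/4

a_0 = 12: 12/1  (≤ bound)
a_1 = 3: 37/3  (≤ bound)
a_2 = 1: 49/4  (≤ bound)
a_3 = 11: 576/47  (> 37, stop)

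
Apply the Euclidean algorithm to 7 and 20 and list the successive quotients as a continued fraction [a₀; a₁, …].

[0; 2, 1, 6]

7 = 0·20 + 7, so a_0 = 0
20 = 2·7 + 6, so a_1 = 2
7 = 1·6 + 1, so a_2 = 1
6 = 6·1 + 0, so a_3 = 6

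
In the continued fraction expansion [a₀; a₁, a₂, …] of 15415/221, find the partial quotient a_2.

⌊15415/221⌋ = 69, remainder 166
⌊221/166⌋ = 1, remainder 55
⌊166/55⌋ = 3, remainder 1

3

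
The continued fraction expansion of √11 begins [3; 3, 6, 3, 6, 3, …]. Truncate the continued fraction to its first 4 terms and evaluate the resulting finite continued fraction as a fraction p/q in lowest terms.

199/60

Build up convergents one term at a time:
a_0 = 3: 3/1
a_1 = 3: 10/3
a_2 = 6: 63/19
a_3 = 3: 199/60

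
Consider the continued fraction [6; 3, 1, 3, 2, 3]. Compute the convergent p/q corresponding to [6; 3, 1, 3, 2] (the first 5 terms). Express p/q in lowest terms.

213/34

Start with 2.
3 + 1/(2/1) = 3 + 1/2 = 7/2
1 + 1/(7/2) = 1 + 2/7 = 9/7
3 + 1/(9/7) = 3 + 7/9 = 34/9
6 + 1/(34/9) = 6 + 9/34 = 213/34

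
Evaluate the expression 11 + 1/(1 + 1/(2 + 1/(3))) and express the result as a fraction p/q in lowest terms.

117/10

Collapse the nested fraction from the inside out:
Start with 3.
2 + 1/(3/1) = 2 + 1/3 = 7/3
1 + 1/(7/3) = 1 + 3/7 = 10/7
11 + 1/(10/7) = 11 + 7/10 = 117/10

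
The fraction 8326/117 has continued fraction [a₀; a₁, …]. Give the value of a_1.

8326 ÷ 117 → quotient 71, remainder 19
117 ÷ 19 → quotient 6, remainder 3

6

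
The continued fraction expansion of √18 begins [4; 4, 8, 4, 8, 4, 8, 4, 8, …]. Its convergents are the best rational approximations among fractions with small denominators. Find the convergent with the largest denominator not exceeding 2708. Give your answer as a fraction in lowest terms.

List convergents until the denominator exceeds the bound:
a_0 = 4: 4/1  (≤ bound)
a_1 = 4: 17/4  (≤ bound)
a_2 = 8: 140/33  (≤ bound)
a_3 = 4: 577/136  (≤ bound)
a_4 = 8: 4756/1121  (≤ bound)
a_5 = 4: 19601/4620  (> 2708, stop)

4756/1121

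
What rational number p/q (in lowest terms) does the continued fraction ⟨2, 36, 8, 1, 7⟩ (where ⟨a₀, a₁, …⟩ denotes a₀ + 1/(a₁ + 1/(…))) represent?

5199/2564

a_0 = 2: 2/1
a_1 = 36: 73/36
a_2 = 8: 586/289
a_3 = 1: 659/325
a_4 = 7: 5199/2564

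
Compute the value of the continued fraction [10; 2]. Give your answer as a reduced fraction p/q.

21/2

Start with 2.
10 + 1/(2/1) = 10 + 1/2 = 21/2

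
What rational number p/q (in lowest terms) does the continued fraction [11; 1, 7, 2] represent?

202/17

Start with 2.
7 + 1/(2/1) = 7 + 1/2 = 15/2
1 + 1/(15/2) = 1 + 2/15 = 17/15
11 + 1/(17/15) = 11 + 15/17 = 202/17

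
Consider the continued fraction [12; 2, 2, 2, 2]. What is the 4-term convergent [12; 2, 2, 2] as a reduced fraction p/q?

a_0 = 12: 12/1
a_1 = 2: 25/2
a_2 = 2: 62/5
a_3 = 2: 149/12

149/12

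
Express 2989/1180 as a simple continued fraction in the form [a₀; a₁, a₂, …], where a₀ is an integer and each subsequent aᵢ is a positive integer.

⌊2989/1180⌋ = 2, remainder 629
⌊1180/629⌋ = 1, remainder 551
⌊629/551⌋ = 1, remainder 78
⌊551/78⌋ = 7, remainder 5
⌊78/5⌋ = 15, remainder 3
⌊5/3⌋ = 1, remainder 2
⌊3/2⌋ = 1, remainder 1
⌊2/1⌋ = 2, remainder 0

[2; 1, 1, 7, 15, 1, 1, 2]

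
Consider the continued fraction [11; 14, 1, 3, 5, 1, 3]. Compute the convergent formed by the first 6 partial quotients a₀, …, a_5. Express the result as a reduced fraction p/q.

Build up convergents one term at a time:
a_0 = 11: 11/1
a_1 = 14: 155/14
a_2 = 1: 166/15
a_3 = 3: 653/59
a_4 = 5: 3431/310
a_5 = 1: 4084/369

4084/369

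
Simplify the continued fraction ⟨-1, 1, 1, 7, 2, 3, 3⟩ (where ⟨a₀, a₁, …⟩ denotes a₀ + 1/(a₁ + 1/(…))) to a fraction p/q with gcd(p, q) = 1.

-171/365

a_0 = -1: -1/1
a_1 = 1: 0/1
a_2 = 1: -1/2
a_3 = 7: -7/15
a_4 = 2: -15/32
a_5 = 3: -52/111
a_6 = 3: -171/365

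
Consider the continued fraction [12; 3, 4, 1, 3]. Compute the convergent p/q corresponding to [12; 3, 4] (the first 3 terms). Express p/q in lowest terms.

160/13

Compute successive convergents:
a_0 = 12: 12/1
a_1 = 3: 37/3
a_2 = 4: 160/13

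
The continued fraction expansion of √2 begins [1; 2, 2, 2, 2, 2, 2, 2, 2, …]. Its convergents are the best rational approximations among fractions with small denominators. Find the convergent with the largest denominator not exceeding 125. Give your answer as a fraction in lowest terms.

99/70

a_0 = 1: 1/1  (≤ bound)
a_1 = 2: 3/2  (≤ bound)
a_2 = 2: 7/5  (≤ bound)
a_3 = 2: 17/12  (≤ bound)
a_4 = 2: 41/29  (≤ bound)
a_5 = 2: 99/70  (≤ bound)
a_6 = 2: 239/169  (> 125, stop)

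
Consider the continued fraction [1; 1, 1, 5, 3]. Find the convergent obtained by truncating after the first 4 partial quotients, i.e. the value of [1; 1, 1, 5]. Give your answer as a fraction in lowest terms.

17/11

Start with 5.
1 + 1/(5/1) = 1 + 1/5 = 6/5
1 + 1/(6/5) = 1 + 5/6 = 11/6
1 + 1/(11/6) = 1 + 6/11 = 17/11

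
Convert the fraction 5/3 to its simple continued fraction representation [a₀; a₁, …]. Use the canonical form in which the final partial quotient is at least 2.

[1; 1, 2]

5 = 1·3 + 2, so a_0 = 1
3 = 1·2 + 1, so a_1 = 1
2 = 2·1 + 0, so a_2 = 2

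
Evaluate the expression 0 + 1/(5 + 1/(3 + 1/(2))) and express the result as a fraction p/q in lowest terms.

7/37

a_0 = 0: 0/1
a_1 = 5: 1/5
a_2 = 3: 3/16
a_3 = 2: 7/37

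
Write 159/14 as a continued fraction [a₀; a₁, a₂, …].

[11; 2, 1, 4]

159 = 11·14 + 5, so a_0 = 11
14 = 2·5 + 4, so a_1 = 2
5 = 1·4 + 1, so a_2 = 1
4 = 4·1 + 0, so a_3 = 4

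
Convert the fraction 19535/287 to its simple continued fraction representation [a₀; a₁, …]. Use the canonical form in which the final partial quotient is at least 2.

Repeatedly divide and take the remainder:
⌊19535/287⌋ = 68, remainder 19
⌊287/19⌋ = 15, remainder 2
⌊19/2⌋ = 9, remainder 1
⌊2/1⌋ = 2, remainder 0

[68; 15, 9, 2]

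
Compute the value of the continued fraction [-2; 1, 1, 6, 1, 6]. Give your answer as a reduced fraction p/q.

Starting at the tail and folding back:
Start with 6.
1 + 1/(6/1) = 1 + 1/6 = 7/6
6 + 1/(7/6) = 6 + 6/7 = 48/7
1 + 1/(48/7) = 1 + 7/48 = 55/48
1 + 1/(55/48) = 1 + 48/55 = 103/55
-2 + 1/(103/55) = -2 + 55/103 = -151/103

-151/103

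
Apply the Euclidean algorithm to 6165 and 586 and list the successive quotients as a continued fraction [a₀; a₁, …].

Run the Euclidean algorithm, recording each quotient:
6165 ÷ 586 → quotient 10, remainder 305
586 ÷ 305 → quotient 1, remainder 281
305 ÷ 281 → quotient 1, remainder 24
281 ÷ 24 → quotient 11, remainder 17
24 ÷ 17 → quotient 1, remainder 7
17 ÷ 7 → quotient 2, remainder 3
7 ÷ 3 → quotient 2, remainder 1
3 ÷ 1 → quotient 3, remainder 0

[10; 1, 1, 11, 1, 2, 2, 3]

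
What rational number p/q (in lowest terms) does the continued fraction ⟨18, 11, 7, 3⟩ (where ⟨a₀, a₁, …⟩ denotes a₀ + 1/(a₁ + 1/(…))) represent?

Start with 3.
7 + 1/(3/1) = 7 + 1/3 = 22/3
11 + 1/(22/3) = 11 + 3/22 = 245/22
18 + 1/(245/22) = 18 + 22/245 = 4432/245

4432/245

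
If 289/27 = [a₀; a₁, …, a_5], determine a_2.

2

Apply division with remainder until the remainder is 0:
⌊289/27⌋ = 10, remainder 19
⌊27/19⌋ = 1, remainder 8
⌊19/8⌋ = 2, remainder 3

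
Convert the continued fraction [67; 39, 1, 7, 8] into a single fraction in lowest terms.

Compute successive convergents:
a_0 = 67: 67/1
a_1 = 39: 2614/39
a_2 = 1: 2681/40
a_3 = 7: 21381/319
a_4 = 8: 173729/2592

173729/2592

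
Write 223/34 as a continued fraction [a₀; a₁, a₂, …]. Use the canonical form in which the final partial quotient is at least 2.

[6; 1, 1, 3, 1, 3]

⌊223/34⌋ = 6, remainder 19
⌊34/19⌋ = 1, remainder 15
⌊19/15⌋ = 1, remainder 4
⌊15/4⌋ = 3, remainder 3
⌊4/3⌋ = 1, remainder 1
⌊3/1⌋ = 3, remainder 0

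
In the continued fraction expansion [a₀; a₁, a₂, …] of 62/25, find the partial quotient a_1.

62 = 2·25 + 12, so a_0 = 2
25 = 2·12 + 1, so a_1 = 2

2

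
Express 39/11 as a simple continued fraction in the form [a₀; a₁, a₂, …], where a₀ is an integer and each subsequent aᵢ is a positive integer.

[3; 1, 1, 5]

⌊39/11⌋ = 3, remainder 6
⌊11/6⌋ = 1, remainder 5
⌊6/5⌋ = 1, remainder 1
⌊5/1⌋ = 5, remainder 0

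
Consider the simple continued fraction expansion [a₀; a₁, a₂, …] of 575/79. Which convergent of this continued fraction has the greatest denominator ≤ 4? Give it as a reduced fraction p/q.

29/4

a_0 = 7: 7/1  (≤ bound)
a_1 = 3: 22/3  (≤ bound)
a_2 = 1: 29/4  (≤ bound)
a_3 = 1: 51/7  (> 4, stop)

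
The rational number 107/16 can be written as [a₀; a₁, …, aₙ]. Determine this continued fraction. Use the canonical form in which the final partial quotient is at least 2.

[6; 1, 2, 5]

107 = 6·16 + 11, so a_0 = 6
16 = 1·11 + 5, so a_1 = 1
11 = 2·5 + 1, so a_2 = 2
5 = 5·1 + 0, so a_3 = 5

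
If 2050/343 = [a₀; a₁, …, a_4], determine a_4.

2050 ÷ 343 → quotient 5, remainder 335
343 ÷ 335 → quotient 1, remainder 8
335 ÷ 8 → quotient 41, remainder 7
8 ÷ 7 → quotient 1, remainder 1
7 ÷ 1 → quotient 7, remainder 0

7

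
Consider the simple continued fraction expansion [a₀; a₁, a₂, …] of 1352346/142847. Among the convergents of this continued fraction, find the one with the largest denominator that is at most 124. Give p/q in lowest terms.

a_0 = 9: 9/1  (≤ bound)
a_1 = 2: 19/2  (≤ bound)
a_2 = 7: 142/15  (≤ bound)
a_3 = 10: 1439/152  (> 124, stop)

142/15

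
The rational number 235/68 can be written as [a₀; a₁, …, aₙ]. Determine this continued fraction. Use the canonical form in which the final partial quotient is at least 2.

[3; 2, 5, 6]

⌊235/68⌋ = 3, remainder 31
⌊68/31⌋ = 2, remainder 6
⌊31/6⌋ = 5, remainder 1
⌊6/1⌋ = 6, remainder 0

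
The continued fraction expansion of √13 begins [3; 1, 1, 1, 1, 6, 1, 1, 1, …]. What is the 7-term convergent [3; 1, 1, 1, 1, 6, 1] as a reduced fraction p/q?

a_0 = 3: 3/1
a_1 = 1: 4/1
a_2 = 1: 7/2
a_3 = 1: 11/3
a_4 = 1: 18/5
a_5 = 6: 119/33
a_6 = 1: 137/38

137/38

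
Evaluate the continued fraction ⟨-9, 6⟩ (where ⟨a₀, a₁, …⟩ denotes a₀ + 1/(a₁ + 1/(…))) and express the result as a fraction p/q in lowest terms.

Collapse the nested fraction from the inside out:
Start with 6.
-9 + 1/(6/1) = -9 + 1/6 = -53/6

-53/6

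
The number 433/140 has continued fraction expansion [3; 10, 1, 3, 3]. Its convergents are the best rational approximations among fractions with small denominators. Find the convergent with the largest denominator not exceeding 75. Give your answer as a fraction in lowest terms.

List convergents until the denominator exceeds the bound:
a_0 = 3: 3/1  (≤ bound)
a_1 = 10: 31/10  (≤ bound)
a_2 = 1: 34/11  (≤ bound)
a_3 = 3: 133/43  (≤ bound)
a_4 = 3: 433/140  (> 75, stop)

133/43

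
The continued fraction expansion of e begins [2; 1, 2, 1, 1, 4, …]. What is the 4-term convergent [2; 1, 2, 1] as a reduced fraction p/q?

11/4

a_0 = 2: 2/1
a_1 = 1: 3/1
a_2 = 2: 8/3
a_3 = 1: 11/4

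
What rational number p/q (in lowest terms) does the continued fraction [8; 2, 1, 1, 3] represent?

Build up convergents one term at a time:
a_0 = 8: 8/1
a_1 = 2: 17/2
a_2 = 1: 25/3
a_3 = 1: 42/5
a_4 = 3: 151/18

151/18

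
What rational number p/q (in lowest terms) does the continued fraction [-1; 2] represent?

-1/2

Build up convergents one term at a time:
a_0 = -1: -1/1
a_1 = 2: -1/2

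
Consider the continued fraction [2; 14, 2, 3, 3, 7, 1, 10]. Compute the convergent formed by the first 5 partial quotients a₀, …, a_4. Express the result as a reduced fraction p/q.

Compute successive convergents:
a_0 = 2: 2/1
a_1 = 14: 29/14
a_2 = 2: 60/29
a_3 = 3: 209/101
a_4 = 3: 687/332

687/332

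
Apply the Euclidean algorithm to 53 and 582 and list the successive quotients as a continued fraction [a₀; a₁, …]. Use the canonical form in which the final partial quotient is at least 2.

Repeatedly divide and take the remainder:
⌊53/582⌋ = 0, remainder 53
⌊582/53⌋ = 10, remainder 52
⌊53/52⌋ = 1, remainder 1
⌊52/1⌋ = 52, remainder 0

[0; 10, 1, 52]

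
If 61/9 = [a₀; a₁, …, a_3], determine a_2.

⌊61/9⌋ = 6, remainder 7
⌊9/7⌋ = 1, remainder 2
⌊7/2⌋ = 3, remainder 1

3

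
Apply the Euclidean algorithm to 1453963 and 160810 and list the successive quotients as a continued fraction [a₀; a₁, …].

[9; 24, 10, 7, 13, 3, 2]

⌊1453963/160810⌋ = 9, remainder 6673
⌊160810/6673⌋ = 24, remainder 658
⌊6673/658⌋ = 10, remainder 93
⌊658/93⌋ = 7, remainder 7
⌊93/7⌋ = 13, remainder 2
⌊7/2⌋ = 3, remainder 1
⌊2/1⌋ = 2, remainder 0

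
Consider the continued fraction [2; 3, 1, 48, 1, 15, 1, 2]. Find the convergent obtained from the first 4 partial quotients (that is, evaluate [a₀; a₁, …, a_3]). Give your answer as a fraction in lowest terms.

a_0 = 2: 2/1
a_1 = 3: 7/3
a_2 = 1: 9/4
a_3 = 48: 439/195

439/195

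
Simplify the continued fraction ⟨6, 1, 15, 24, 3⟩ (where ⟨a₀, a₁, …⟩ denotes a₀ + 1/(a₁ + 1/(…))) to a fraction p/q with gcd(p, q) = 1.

8124/1171

Start with 3.
24 + 1/(3/1) = 24 + 1/3 = 73/3
15 + 1/(73/3) = 15 + 3/73 = 1098/73
1 + 1/(1098/73) = 1 + 73/1098 = 1171/1098
6 + 1/(1171/1098) = 6 + 1098/1171 = 8124/1171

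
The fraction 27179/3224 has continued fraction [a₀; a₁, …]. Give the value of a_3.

27179 ÷ 3224 → quotient 8, remainder 1387
3224 ÷ 1387 → quotient 2, remainder 450
1387 ÷ 450 → quotient 3, remainder 37
450 ÷ 37 → quotient 12, remainder 6

12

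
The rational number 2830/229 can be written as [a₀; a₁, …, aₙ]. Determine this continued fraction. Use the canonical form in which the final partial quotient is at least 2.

[12; 2, 1, 3, 1, 4, 1, 2]

⌊2830/229⌋ = 12, remainder 82
⌊229/82⌋ = 2, remainder 65
⌊82/65⌋ = 1, remainder 17
⌊65/17⌋ = 3, remainder 14
⌊17/14⌋ = 1, remainder 3
⌊14/3⌋ = 4, remainder 2
⌊3/2⌋ = 1, remainder 1
⌊2/1⌋ = 2, remainder 0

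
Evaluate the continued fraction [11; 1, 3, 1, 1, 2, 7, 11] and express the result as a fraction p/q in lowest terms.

Compute successive convergents:
a_0 = 11: 11/1
a_1 = 1: 12/1
a_2 = 3: 47/4
a_3 = 1: 59/5
a_4 = 1: 106/9
a_5 = 2: 271/23
a_6 = 7: 2003/170
a_7 = 11: 22304/1893

22304/1893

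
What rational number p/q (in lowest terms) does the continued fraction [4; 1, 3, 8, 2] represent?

333/70

Compute successive convergents:
a_0 = 4: 4/1
a_1 = 1: 5/1
a_2 = 3: 19/4
a_3 = 8: 157/33
a_4 = 2: 333/70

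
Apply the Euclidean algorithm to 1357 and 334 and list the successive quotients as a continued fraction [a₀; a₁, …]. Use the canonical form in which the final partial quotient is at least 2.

Apply division with remainder until the remainder is 0:
⌊1357/334⌋ = 4, remainder 21
⌊334/21⌋ = 15, remainder 19
⌊21/19⌋ = 1, remainder 2
⌊19/2⌋ = 9, remainder 1
⌊2/1⌋ = 2, remainder 0

[4; 15, 1, 9, 2]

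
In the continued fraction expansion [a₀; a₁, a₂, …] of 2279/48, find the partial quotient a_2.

11

⌊2279/48⌋ = 47, remainder 23
⌊48/23⌋ = 2, remainder 2
⌊23/2⌋ = 11, remainder 1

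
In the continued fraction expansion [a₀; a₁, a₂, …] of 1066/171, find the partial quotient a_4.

1

⌊1066/171⌋ = 6, remainder 40
⌊171/40⌋ = 4, remainder 11
⌊40/11⌋ = 3, remainder 7
⌊11/7⌋ = 1, remainder 4
⌊7/4⌋ = 1, remainder 3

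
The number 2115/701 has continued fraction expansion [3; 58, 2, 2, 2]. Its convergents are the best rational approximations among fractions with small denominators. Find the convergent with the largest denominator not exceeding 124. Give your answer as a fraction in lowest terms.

353/117

a_0 = 3: 3/1  (≤ bound)
a_1 = 58: 175/58  (≤ bound)
a_2 = 2: 353/117  (≤ bound)
a_3 = 2: 881/292  (> 124, stop)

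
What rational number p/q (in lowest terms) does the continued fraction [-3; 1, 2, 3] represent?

Start with 3.
2 + 1/(3/1) = 2 + 1/3 = 7/3
1 + 1/(7/3) = 1 + 3/7 = 10/7
-3 + 1/(10/7) = -3 + 7/10 = -23/10

-23/10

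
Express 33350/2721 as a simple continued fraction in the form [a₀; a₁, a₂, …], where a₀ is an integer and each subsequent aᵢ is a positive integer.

⌊33350/2721⌋ = 12, remainder 698
⌊2721/698⌋ = 3, remainder 627
⌊698/627⌋ = 1, remainder 71
⌊627/71⌋ = 8, remainder 59
⌊71/59⌋ = 1, remainder 12
⌊59/12⌋ = 4, remainder 11
⌊12/11⌋ = 1, remainder 1
⌊11/1⌋ = 11, remainder 0

[12; 3, 1, 8, 1, 4, 1, 11]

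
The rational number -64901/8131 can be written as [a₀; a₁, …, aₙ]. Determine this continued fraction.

-64901 ÷ 8131 → quotient -8, remainder 147
8131 ÷ 147 → quotient 55, remainder 46
147 ÷ 46 → quotient 3, remainder 9
46 ÷ 9 → quotient 5, remainder 1
9 ÷ 1 → quotient 9, remainder 0

[-8; 55, 3, 5, 9]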